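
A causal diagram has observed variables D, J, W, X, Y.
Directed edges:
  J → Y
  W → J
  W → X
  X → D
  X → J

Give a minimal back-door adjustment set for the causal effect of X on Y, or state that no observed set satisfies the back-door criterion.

X→Y: minimal back-door set {W}.

desc(X)\{X}={D,J,Y}; candidates ⊆ {W}.
size 0: {}; under {} X still reaches {J,W,Y} ∋ Y.
{W}: X⊥Y given {W} in G with X→· removed — back-door holds.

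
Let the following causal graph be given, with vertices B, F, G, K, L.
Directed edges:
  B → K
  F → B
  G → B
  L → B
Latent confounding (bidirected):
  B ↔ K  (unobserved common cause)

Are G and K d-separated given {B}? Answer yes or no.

Bayes-Ball from G | {B} reaches {F,K,L}.
K ∈ reach(G|{B}) ⇒ G ⊥̸ K | {B}.

No — G and K are d-connected given {B}.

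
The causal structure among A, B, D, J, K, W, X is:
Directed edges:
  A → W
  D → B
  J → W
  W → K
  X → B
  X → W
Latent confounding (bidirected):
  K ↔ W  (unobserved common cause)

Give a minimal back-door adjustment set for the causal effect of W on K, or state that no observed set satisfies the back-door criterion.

desc(W)\{W}={K}; candidates ⊆ {A,B,D,J,X}.
W↔K: latent back-door arc(s) into W.
size 0: {}; under {} W still reaches {A,B,J,K,X} ∋ K.
size 1: {A}, {B}, {D} …(+2); under {A} W still reaches {B,J,K,X} ∋ K.
size 2: {A,B}, {A,D}, {A,J} …(+7); under {A,B} W still reaches {D,J,K,X} ∋ K.
W↔K cannot be blocked by any observed set — no back-door set.

W→K: no observed back-door set.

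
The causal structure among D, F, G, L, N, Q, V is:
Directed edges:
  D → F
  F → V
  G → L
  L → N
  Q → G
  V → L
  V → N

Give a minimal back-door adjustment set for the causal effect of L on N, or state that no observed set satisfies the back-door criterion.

desc(L)\{L}={N}; candidates ⊆ {D,F,G,Q,V}.
size 0: {}; under {} L still reaches {D,F,G,N,Q,V} ∋ N.
{V}: L⊥N given {V} in G with L→· removed — back-door holds.

L→N: minimal back-door set {V}.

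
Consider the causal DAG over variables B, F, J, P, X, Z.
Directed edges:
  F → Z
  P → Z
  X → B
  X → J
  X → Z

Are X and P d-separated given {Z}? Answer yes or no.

No — X and P are d-connected given {Z}.

Bayes-Ball from X | {Z} reaches {B,F,J,P}.
P ∈ reach(X|{Z}) ⇒ X ⊥̸ P | {Z}.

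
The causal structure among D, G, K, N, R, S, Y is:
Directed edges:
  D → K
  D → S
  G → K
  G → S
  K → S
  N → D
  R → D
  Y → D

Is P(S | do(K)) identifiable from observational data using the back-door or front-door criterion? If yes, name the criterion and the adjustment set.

P(S|do(K)): backdoor, adjust for {D, G}.

desc(K)\{K}={S}; candidates ⊆ {D,G,N,R,Y}.
size 0: {}; under {} K still reaches {D,G,N,R,S,Y} ∋ S.
size 1: {D}, {G}, {N} …(+2); under {D} K still reaches {G,S} ∋ S.
{D,G}: K⊥S given {D,G} in G with K→· removed — back-door holds.
P(S|do(K)) = Σ_{D,G} P(S|K,D,G)·P(D,G).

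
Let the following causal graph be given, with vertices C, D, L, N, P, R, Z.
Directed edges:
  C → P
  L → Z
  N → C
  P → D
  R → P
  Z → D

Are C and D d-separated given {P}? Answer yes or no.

Yes — C ⊥ D | {P}.

Bayes-Ball from C | {P} reaches {N,R}.
D ∉ reach(C|{P}) ⇒ C ⊥ D | {P}.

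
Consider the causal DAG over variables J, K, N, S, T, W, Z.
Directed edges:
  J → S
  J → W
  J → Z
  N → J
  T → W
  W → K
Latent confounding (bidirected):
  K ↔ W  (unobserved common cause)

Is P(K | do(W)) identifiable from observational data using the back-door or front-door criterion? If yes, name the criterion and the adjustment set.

desc(W)\{W}={K}; candidates ⊆ {J,N,S,T,Z}.
W↔K: latent back-door arc(s) into W.
size 0: {}; under {} W still reaches {J,K,N,S,T,Z} ∋ K.
size 1: {J}, {N}, {S} …(+2); under {J} W still reaches {K,T} ∋ K.
size 2: {J,N}, {J,S}, {J,T} …(+7); under {J,N} W still reaches {K,T} ∋ K.
W↔K cannot be blocked by any observed set — no back-door set.
No mediator lies on a directed W→…→K path.
Neither criterion identifies P(K|do(W)) in this graph.

P(K|do(W)): not identifiable (no BD/FD set).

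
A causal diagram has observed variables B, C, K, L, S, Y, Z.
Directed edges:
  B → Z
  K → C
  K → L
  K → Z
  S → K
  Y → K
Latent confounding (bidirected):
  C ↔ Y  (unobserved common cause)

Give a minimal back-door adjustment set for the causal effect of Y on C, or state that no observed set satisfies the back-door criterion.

desc(Y)\{Y}={C,K,L,Z}; candidates ⊆ {B,S}.
Y↔C: latent back-door arc(s) into Y.
size 0: {}; under {} Y still reaches {C} ∋ C.
size 1: {B}, {S}; under {B} Y still reaches {C} ∋ C.
size 2: {B,S}; under {B,S} Y still reaches {C} ∋ C.
Y↔C cannot be blocked by any observed set — no back-door set.

Y→C: no observed back-door set.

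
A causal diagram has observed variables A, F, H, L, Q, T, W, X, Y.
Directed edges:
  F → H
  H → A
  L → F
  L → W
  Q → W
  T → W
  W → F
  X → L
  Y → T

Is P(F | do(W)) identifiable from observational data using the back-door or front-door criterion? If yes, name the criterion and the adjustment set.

desc(W)\{W}={A,F,H}; candidates ⊆ {L,Q,T,X,Y}.
size 0: {}; under {} W still reaches {A,F,H,L,Q,T,X,Y} ∋ F.
{L}: W⊥F given {L} in G with W→· removed — back-door holds.
P(F|do(W)) = Σ_{L} P(F|W,L)·P(L).

P(F|do(W)): backdoor, adjust for {L}.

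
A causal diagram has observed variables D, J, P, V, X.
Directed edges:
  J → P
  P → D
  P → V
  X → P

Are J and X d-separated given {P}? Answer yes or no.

Bayes-Ball from J | {P} reaches {X}.
X ∈ reach(J|{P}) ⇒ J ⊥̸ X | {P}.

No — J and X are d-connected given {P}.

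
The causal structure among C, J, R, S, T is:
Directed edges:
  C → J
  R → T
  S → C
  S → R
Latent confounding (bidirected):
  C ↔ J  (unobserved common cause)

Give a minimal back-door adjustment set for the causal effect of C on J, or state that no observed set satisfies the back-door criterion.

C→J: no observed back-door set.

desc(C)\{C}={J}; candidates ⊆ {R,S,T}.
C↔J: latent back-door arc(s) into C.
size 0: {}; under {} C still reaches {J,R,S,T} ∋ J.
size 1: {R}, {S}, {T}; under {R} C still reaches {J,S} ∋ J.
size 2: {R,S}, {R,T}, {S,T}; under {R,S} C still reaches {J} ∋ J.
C↔J cannot be blocked by any observed set — no back-door set.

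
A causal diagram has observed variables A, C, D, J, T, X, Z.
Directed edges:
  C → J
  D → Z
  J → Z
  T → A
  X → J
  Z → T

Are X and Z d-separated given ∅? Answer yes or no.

Bayes-Ball from X | ∅ reaches {A,J,T,Z}.
Z ∈ reach(X|∅) ⇒ X ⊥̸ Z | ∅.

No — X and Z are d-connected given ∅.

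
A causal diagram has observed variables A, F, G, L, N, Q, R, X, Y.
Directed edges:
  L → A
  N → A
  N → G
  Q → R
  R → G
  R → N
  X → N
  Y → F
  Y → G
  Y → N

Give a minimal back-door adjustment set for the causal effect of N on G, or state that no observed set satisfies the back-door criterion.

N→G: minimal back-door set {R, Y}.

desc(N)\{N}={A,G}; candidates ⊆ {F,L,Q,R,X,Y}.
size 0: {}; under {} N still reaches {F,G,Q,R,X,Y} ∋ G.
size 1: {F}, {L}, {Q} …(+3); under {F} N still reaches {G,Q,R,X,Y} ∋ G.
{R,Y}: N⊥G given {R,Y} in G with N→· removed — back-door holds.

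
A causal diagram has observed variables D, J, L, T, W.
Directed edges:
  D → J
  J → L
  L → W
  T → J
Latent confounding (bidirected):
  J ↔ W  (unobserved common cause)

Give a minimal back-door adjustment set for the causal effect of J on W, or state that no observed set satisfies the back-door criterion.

desc(J)\{J}={L,W}; candidates ⊆ {D,T}.
J↔W: latent back-door arc(s) into J.
size 0: {}; under {} J still reaches {D,T,W} ∋ W.
size 1: {D}, {T}; under {D} J still reaches {T,W} ∋ W.
size 2: {D,T}; under {D,T} J still reaches {W} ∋ W.
J↔W cannot be blocked by any observed set — no back-door set.

J→W: no observed back-door set.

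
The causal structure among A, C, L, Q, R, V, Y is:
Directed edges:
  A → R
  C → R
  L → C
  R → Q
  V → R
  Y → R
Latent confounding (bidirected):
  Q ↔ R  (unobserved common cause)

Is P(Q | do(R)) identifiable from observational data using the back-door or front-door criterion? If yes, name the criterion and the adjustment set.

desc(R)\{R}={Q}; candidates ⊆ {A,C,L,V,Y}.
R↔Q: latent back-door arc(s) into R.
size 0: {}; under {} R still reaches {A,C,L,Q,V,Y} ∋ Q.
size 1: {A}, {C}, {L} …(+2); under {A} R still reaches {C,L,Q,V,Y} ∋ Q.
size 2: {A,C}, {A,L}, {A,V} …(+7); under {A,C} R still reaches {Q,V,Y} ∋ Q.
R↔Q cannot be blocked by any observed set — no back-door set.
No mediator lies on a directed R→…→Q path.
Neither criterion identifies P(Q|do(R)) in this graph.

P(Q|do(R)): not identifiable (no BD/FD set).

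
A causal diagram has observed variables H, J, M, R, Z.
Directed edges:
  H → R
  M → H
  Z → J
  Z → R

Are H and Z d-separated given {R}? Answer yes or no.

No — H and Z are d-connected given {R}.

Bayes-Ball from H | {R} reaches {J,M,Z}.
Z ∈ reach(H|{R}) ⇒ H ⊥̸ Z | {R}.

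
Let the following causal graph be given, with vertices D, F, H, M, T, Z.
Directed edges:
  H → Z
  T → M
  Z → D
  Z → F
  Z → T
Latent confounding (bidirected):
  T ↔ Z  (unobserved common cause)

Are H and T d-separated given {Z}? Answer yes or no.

No — H and T are d-connected given {Z}.

Bayes-Ball from H | {Z} reaches {M,T}.
T ∈ reach(H|{Z}) ⇒ H ⊥̸ T | {Z}.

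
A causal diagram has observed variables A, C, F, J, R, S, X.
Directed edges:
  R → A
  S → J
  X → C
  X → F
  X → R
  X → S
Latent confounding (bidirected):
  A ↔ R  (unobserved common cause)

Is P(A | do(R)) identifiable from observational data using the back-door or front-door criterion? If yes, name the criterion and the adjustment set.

P(A|do(R)): not identifiable (no BD/FD set).

desc(R)\{R}={A}; candidates ⊆ {C,F,J,S,X}.
R↔A: latent back-door arc(s) into R.
size 0: {}; under {} R still reaches {A,C,F,J,S,X} ∋ A.
size 1: {C}, {F}, {J} …(+2); under {C} R still reaches {A,F,J,S,X} ∋ A.
size 2: {C,F}, {C,J}, {C,S} …(+7); under {C,F} R still reaches {A,J,S,X} ∋ A.
R↔A cannot be blocked by any observed set — no back-door set.
No mediator lies on a directed R→…→A path.
Neither criterion identifies P(A|do(R)) in this graph.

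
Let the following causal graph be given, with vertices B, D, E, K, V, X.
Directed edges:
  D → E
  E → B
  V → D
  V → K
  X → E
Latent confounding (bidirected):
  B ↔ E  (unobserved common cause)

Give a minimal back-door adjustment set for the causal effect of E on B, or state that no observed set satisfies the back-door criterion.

E→B: no observed back-door set.

desc(E)\{E}={B}; candidates ⊆ {D,K,V,X}.
E↔B: latent back-door arc(s) into E.
size 0: {}; under {} E still reaches {B,D,K,V,X} ∋ B.
size 1: {D}, {K}, {V} …(+1); under {D} E still reaches {B,X} ∋ B.
size 2: {D,K}, {D,V}, {D,X} …(+3); under {D,K} E still reaches {B,X} ∋ B.
E↔B cannot be blocked by any observed set — no back-door set.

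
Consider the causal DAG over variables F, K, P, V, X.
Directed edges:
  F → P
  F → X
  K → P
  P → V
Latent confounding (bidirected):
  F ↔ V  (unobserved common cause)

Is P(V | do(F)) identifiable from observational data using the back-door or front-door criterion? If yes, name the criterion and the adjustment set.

P(V|do(F)): frontdoor, adjust for {P}.

desc(F)\{F}={P,V,X}; candidates ⊆ {K}.
F↔V: latent back-door arc(s) into F.
size 0: {}; under {} F still reaches {V} ∋ V.
size 1: {K}; under {K} F still reaches {V} ∋ V.
F↔V cannot be blocked by any observed set — no back-door set.
{P}: (i) intercepts every directed F→V path; (ii) no back-door F→{P}; (iii) {F} blocks every back-door {P}→V. Front-door holds.
P(V|do(F)) = Σ_{P} P(P|F) Σ_{F'} P(V|P,F')P(F').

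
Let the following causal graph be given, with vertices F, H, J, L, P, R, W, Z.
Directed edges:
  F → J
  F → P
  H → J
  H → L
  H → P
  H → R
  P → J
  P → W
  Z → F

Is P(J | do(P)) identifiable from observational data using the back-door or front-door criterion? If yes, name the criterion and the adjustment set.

P(J|do(P)): backdoor, adjust for {F, H}.

desc(P)\{P}={J,W}; candidates ⊆ {F,H,L,R,Z}.
size 0: {}; under {} P still reaches {F,H,J,L,R,Z} ∋ J.
size 1: {F}, {H}, {L} …(+2); under {F} P still reaches {H,J,L,R} ∋ J.
{F,H}: P⊥J given {F,H} in G with P→· removed — back-door holds.
P(J|do(P)) = Σ_{F,H} P(J|P,F,H)·P(F,H).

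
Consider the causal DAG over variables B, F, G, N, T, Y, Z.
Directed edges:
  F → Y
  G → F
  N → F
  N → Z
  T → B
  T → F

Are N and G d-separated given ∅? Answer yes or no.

Bayes-Ball from N | ∅ reaches {F,Y,Z}.
G ∉ reach(N|∅) ⇒ N ⊥ G | ∅.

Yes — N ⊥ G | ∅.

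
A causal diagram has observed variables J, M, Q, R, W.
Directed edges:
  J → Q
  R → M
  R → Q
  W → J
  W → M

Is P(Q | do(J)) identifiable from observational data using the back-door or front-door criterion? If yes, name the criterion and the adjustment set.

desc(J)\{J}={Q}; candidates ⊆ {M,R,W}.
∅: J⊥Q given ∅ in G with J→· removed — back-door holds.
P(Q|do(J)) = P(Q|J) — no adjustment needed.

P(Q|do(J)): backdoor, adjust for ∅.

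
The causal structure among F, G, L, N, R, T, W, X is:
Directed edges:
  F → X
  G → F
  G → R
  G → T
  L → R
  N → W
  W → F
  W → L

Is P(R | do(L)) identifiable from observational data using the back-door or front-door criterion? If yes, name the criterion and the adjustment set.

desc(L)\{L}={R}; candidates ⊆ {F,G,N,T,W,X}.
∅: L⊥R given ∅ in G with L→· removed — back-door holds.
P(R|do(L)) = P(R|L) — no adjustment needed.

P(R|do(L)): backdoor, adjust for ∅.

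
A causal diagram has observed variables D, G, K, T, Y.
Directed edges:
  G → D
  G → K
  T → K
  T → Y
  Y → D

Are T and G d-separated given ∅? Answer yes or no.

Yes — T ⊥ G | ∅.

Bayes-Ball from T | ∅ reaches {D,K,Y}.
G ∉ reach(T|∅) ⇒ T ⊥ G | ∅.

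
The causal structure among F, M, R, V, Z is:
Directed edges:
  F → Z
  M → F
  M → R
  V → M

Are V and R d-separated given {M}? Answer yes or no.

Yes — V ⊥ R | {M}.

Bayes-Ball from V | {M} reaches ∅.
R ∉ reach(V|{M}) ⇒ V ⊥ R | {M}.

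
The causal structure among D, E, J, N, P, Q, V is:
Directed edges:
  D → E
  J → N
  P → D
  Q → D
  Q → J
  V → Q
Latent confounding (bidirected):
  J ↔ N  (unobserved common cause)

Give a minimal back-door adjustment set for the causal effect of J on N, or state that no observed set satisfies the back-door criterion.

desc(J)\{J}={N}; candidates ⊆ {D,E,P,Q,V}.
J↔N: latent back-door arc(s) into J.
size 0: {}; under {} J still reaches {D,E,N,Q,V} ∋ N.
size 1: {D}, {E}, {P} …(+2); under {D} J still reaches {N,P,Q,V} ∋ N.
size 2: {D,E}, {D,P}, {D,Q} …(+7); under {D,E} J still reaches {N,P,Q,V} ∋ N.
J↔N cannot be blocked by any observed set — no back-door set.

J→N: no observed back-door set.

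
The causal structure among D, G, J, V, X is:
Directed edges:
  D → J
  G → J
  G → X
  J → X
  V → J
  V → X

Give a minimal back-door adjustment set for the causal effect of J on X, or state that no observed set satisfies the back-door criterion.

J→X: minimal back-door set {G, V}.

desc(J)\{J}={X}; candidates ⊆ {D,G,V}.
size 0: {}; under {} J still reaches {D,G,V,X} ∋ X.
size 1: {D}, {G}, {V}; under {D} J still reaches {G,V,X} ∋ X.
{G,V}: J⊥X given {G,V} in G with J→· removed — back-door holds.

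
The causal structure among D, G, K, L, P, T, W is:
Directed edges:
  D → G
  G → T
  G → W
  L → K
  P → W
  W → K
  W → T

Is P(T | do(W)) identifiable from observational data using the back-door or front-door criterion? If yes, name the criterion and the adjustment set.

P(T|do(W)): backdoor, adjust for {G}.

desc(W)\{W}={K,T}; candidates ⊆ {D,G,L,P}.
size 0: {}; under {} W still reaches {D,G,P,T} ∋ T.
{G}: W⊥T given {G} in G with W→· removed — back-door holds.
P(T|do(W)) = Σ_{G} P(T|W,G)·P(G).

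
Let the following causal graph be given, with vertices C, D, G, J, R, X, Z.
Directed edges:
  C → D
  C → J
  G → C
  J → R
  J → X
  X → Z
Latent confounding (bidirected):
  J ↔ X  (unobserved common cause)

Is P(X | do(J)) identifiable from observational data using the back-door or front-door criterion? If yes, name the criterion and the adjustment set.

P(X|do(J)): not identifiable (no BD/FD set).

desc(J)\{J}={R,X,Z}; candidates ⊆ {C,D,G}.
J↔X: latent back-door arc(s) into J.
size 0: {}; under {} J still reaches {C,D,G,X,Z} ∋ X.
size 1: {C}, {D}, {G}; under {C} J still reaches {X,Z} ∋ X.
size 2: {C,D}, {C,G}, {D,G}; under {C,D} J still reaches {X,Z} ∋ X.
J↔X cannot be blocked by any observed set — no back-door set.
No mediator lies on a directed J→…→X path.
Neither criterion identifies P(X|do(J)) in this graph.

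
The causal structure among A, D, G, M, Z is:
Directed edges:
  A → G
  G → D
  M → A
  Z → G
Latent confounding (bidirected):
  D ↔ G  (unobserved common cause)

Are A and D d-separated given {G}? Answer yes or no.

Bayes-Ball from A | {G} reaches {D,M,Z}.
D ∈ reach(A|{G}) ⇒ A ⊥̸ D | {G}.

No — A and D are d-connected given {G}.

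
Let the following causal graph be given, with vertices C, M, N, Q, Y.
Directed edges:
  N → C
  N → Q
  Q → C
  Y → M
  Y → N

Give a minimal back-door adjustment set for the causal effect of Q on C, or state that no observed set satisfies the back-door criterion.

Q→C: minimal back-door set {N}.

desc(Q)\{Q}={C}; candidates ⊆ {M,N,Y}.
size 0: {}; under {} Q still reaches {C,M,N,Y} ∋ C.
{N}: Q⊥C given {N} in G with Q→· removed — back-door holds.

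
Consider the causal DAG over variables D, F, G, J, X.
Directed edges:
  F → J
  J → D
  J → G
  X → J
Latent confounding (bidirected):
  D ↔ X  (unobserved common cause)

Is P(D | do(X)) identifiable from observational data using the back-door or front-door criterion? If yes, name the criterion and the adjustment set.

P(D|do(X)): frontdoor, adjust for {J}.

desc(X)\{X}={D,G,J}; candidates ⊆ {F}.
X↔D: latent back-door arc(s) into X.
size 0: {}; under {} X still reaches {D} ∋ D.
size 1: {F}; under {F} X still reaches {D} ∋ D.
X↔D cannot be blocked by any observed set — no back-door set.
{J}: (i) intercepts every directed X→D path; (ii) no back-door X→{J}; (iii) {X} blocks every back-door {J}→D. Front-door holds.
P(D|do(X)) = Σ_{J} P(J|X) Σ_{X'} P(D|J,X')P(X').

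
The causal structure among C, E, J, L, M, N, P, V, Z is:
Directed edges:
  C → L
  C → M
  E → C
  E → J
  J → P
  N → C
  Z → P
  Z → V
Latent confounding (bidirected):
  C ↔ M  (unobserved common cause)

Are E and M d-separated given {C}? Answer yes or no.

Bayes-Ball from E | {C} reaches {J,M,N,P}.
M ∈ reach(E|{C}) ⇒ E ⊥̸ M | {C}.

No — E and M are d-connected given {C}.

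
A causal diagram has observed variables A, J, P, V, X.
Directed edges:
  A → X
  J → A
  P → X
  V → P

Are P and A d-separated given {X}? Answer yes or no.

Bayes-Ball from P | {X} reaches {A,J,V}.
A ∈ reach(P|{X}) ⇒ P ⊥̸ A | {X}.

No — P and A are d-connected given {X}.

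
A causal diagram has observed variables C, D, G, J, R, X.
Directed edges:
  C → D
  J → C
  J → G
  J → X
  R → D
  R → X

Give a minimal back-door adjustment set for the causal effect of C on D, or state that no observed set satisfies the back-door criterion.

desc(C)\{C}={D}; candidates ⊆ {G,J,R,X}.
∅: C⊥D given ∅ in G with C→· removed — back-door holds.

C→D: minimal back-door set ∅.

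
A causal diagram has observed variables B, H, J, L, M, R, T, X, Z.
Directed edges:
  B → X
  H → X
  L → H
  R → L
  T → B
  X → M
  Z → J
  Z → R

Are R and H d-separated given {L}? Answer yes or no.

Bayes-Ball from R | {L} reaches {J,Z}.
H ∉ reach(R|{L}) ⇒ R ⊥ H | {L}.

Yes — R ⊥ H | {L}.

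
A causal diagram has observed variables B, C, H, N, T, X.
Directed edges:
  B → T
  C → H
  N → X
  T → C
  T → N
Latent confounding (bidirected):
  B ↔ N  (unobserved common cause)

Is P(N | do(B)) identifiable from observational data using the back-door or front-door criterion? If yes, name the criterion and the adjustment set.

desc(B)\{B}={C,H,N,T,X}; candidates ⊆ {—}.
B↔N: latent back-door arc(s) into B.
size 0: {}; under {} B still reaches {N,X} ∋ N.
B↔N cannot be blocked by any observed set — no back-door set.
{T}: (i) intercepts every directed B→N path; (ii) no back-door B→{T}; (iii) {B} blocks every back-door {T}→N. Front-door holds.
P(N|do(B)) = Σ_{T} P(T|B) Σ_{B'} P(N|T,B')P(B').

P(N|do(B)): frontdoor, adjust for {T}.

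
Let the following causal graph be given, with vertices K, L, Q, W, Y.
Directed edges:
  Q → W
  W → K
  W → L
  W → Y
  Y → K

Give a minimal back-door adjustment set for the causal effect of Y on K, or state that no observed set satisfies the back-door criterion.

Y→K: minimal back-door set {W}.

desc(Y)\{Y}={K}; candidates ⊆ {L,Q,W}.
size 0: {}; under {} Y still reaches {K,L,Q,W} ∋ K.
{W}: Y⊥K given {W} in G with Y→· removed — back-door holds.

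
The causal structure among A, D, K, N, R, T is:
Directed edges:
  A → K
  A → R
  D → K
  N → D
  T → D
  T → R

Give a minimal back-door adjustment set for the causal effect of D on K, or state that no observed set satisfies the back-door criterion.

D→K: minimal back-door set ∅.

desc(D)\{D}={K}; candidates ⊆ {A,N,R,T}.
∅: D⊥K given ∅ in G with D→· removed — back-door holds.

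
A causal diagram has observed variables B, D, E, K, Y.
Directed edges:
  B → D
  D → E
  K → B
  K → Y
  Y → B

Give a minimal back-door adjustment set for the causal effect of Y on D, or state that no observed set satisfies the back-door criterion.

desc(Y)\{Y}={B,D,E}; candidates ⊆ {K}.
size 0: {}; under {} Y still reaches {B,D,E,K} ∋ D.
{K}: Y⊥D given {K} in G with Y→· removed — back-door holds.

Y→D: minimal back-door set {K}.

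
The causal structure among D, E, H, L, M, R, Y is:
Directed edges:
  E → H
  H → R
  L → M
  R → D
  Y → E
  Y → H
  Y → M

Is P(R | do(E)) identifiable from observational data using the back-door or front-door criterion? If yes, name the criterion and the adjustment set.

P(R|do(E)): backdoor, adjust for {Y}.

desc(E)\{E}={D,H,R}; candidates ⊆ {L,M,Y}.
size 0: {}; under {} E still reaches {D,H,M,R,Y} ∋ R.
{Y}: E⊥R given {Y} in G with E→· removed — back-door holds.
P(R|do(E)) = Σ_{Y} P(R|E,Y)·P(Y).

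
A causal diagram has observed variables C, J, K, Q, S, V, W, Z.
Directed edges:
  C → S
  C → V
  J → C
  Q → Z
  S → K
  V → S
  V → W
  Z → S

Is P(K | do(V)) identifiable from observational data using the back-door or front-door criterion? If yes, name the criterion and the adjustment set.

desc(V)\{V}={K,S,W}; candidates ⊆ {C,J,Q,Z}.
size 0: {}; under {} V still reaches {C,J,K,S} ∋ K.
{C}: V⊥K given {C} in G with V→· removed — back-door holds.
P(K|do(V)) = Σ_{C} P(K|V,C)·P(C).

P(K|do(V)): backdoor, adjust for {C}.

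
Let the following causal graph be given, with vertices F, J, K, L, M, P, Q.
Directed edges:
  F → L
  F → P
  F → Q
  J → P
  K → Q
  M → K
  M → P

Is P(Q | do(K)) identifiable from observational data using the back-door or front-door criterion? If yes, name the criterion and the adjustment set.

desc(K)\{K}={Q}; candidates ⊆ {F,J,L,M,P}.
∅: K⊥Q given ∅ in G with K→· removed — back-door holds.
P(Q|do(K)) = P(Q|K) — no adjustment needed.

P(Q|do(K)): backdoor, adjust for ∅.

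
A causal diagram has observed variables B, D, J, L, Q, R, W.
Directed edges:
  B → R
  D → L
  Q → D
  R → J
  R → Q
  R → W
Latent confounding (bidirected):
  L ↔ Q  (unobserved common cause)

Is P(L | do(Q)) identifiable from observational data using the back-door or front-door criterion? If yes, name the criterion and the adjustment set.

desc(Q)\{Q}={D,L}; candidates ⊆ {B,J,R,W}.
Q↔L: latent back-door arc(s) into Q.
size 0: {}; under {} Q still reaches {B,J,L,R,W} ∋ L.
size 1: {B}, {J}, {R} …(+1); under {B} Q still reaches {J,L,R,W} ∋ L.
size 2: {B,J}, {B,R}, {B,W} …(+3); under {B,J} Q still reaches {L,R,W} ∋ L.
Q↔L cannot be blocked by any observed set — no back-door set.
{D}: (i) intercepts every directed Q→L path; (ii) no back-door Q→{D}; (iii) {Q} blocks every back-door {D}→L. Front-door holds.
P(L|do(Q)) = Σ_{D} P(D|Q) Σ_{Q'} P(L|D,Q')P(Q').

P(L|do(Q)): frontdoor, adjust for {D}.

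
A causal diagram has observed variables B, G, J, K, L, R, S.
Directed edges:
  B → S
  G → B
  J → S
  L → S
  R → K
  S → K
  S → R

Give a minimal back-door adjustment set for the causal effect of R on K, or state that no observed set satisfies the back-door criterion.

R→K: minimal back-door set {S}.

desc(R)\{R}={K}; candidates ⊆ {B,G,J,L,S}.
size 0: {}; under {} R still reaches {B,G,J,K,L,S} ∋ K.
{S}: R⊥K given {S} in G with R→· removed — back-door holds.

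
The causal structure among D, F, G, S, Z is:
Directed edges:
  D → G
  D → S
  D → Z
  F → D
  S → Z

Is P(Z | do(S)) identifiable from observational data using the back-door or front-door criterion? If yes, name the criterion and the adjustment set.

desc(S)\{S}={Z}; candidates ⊆ {D,F,G}.
size 0: {}; under {} S still reaches {D,F,G,Z} ∋ Z.
{D}: S⊥Z given {D} in G with S→· removed — back-door holds.
P(Z|do(S)) = Σ_{D} P(Z|S,D)·P(D).

P(Z|do(S)): backdoor, adjust for {D}.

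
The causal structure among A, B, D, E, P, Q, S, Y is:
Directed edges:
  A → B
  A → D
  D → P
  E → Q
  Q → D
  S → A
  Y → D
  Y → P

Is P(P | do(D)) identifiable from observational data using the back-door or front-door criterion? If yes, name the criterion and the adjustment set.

desc(D)\{D}={P}; candidates ⊆ {A,B,E,Q,S,Y}.
size 0: {}; under {} D still reaches {A,B,E,P,Q,S,Y} ∋ P.
{Y}: D⊥P given {Y} in G with D→· removed — back-door holds.
P(P|do(D)) = Σ_{Y} P(P|D,Y)·P(Y).

P(P|do(D)): backdoor, adjust for {Y}.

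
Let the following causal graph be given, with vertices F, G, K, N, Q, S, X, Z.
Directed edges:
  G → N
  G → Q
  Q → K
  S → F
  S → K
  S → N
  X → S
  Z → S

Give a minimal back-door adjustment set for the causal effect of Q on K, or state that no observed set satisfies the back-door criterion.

Q→K: minimal back-door set ∅.

desc(Q)\{Q}={K}; candidates ⊆ {F,G,N,S,X,Z}.
∅: Q⊥K given ∅ in G with Q→· removed — back-door holds.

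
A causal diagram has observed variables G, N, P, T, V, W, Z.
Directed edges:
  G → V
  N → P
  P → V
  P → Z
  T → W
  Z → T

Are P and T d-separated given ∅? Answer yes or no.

Bayes-Ball from P | ∅ reaches {N,T,V,W,Z}.
T ∈ reach(P|∅) ⇒ P ⊥̸ T | ∅.

No — P and T are d-connected given ∅.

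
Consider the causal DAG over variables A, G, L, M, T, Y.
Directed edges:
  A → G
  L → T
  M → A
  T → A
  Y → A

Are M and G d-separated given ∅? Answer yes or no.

No — M and G are d-connected given ∅.

Bayes-Ball from M | ∅ reaches {A,G}.
G ∈ reach(M|∅) ⇒ M ⊥̸ G | ∅.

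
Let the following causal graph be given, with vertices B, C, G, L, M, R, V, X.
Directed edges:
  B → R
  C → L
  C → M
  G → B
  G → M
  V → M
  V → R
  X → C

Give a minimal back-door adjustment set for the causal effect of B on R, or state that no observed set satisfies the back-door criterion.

B→R: minimal back-door set ∅.

desc(B)\{B}={R}; candidates ⊆ {C,G,L,M,V,X}.
∅: B⊥R given ∅ in G with B→· removed — back-door holds.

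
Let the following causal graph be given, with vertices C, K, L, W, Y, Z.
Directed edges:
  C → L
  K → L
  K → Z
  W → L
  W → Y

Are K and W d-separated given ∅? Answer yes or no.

Bayes-Ball from K | ∅ reaches {L,Z}.
W ∉ reach(K|∅) ⇒ K ⊥ W | ∅.

Yes — K ⊥ W | ∅.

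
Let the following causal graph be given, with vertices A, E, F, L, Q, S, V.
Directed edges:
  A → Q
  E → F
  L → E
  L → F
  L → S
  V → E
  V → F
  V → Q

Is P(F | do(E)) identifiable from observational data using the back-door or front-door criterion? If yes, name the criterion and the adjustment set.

desc(E)\{E}={F}; candidates ⊆ {A,L,Q,S,V}.
size 0: {}; under {} E still reaches {F,L,Q,S,V} ∋ F.
size 1: {A}, {L}, {Q} …(+2); under {A} E still reaches {F,L,Q,S,V} ∋ F.
{L,V}: E⊥F given {L,V} in G with E→· removed — back-door holds.
P(F|do(E)) = Σ_{L,V} P(F|E,L,V)·P(L,V).

P(F|do(E)): backdoor, adjust for {L, V}.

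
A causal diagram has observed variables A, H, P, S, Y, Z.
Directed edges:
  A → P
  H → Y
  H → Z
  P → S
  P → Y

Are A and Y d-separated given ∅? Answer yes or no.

No — A and Y are d-connected given ∅.

Bayes-Ball from A | ∅ reaches {P,S,Y}.
Y ∈ reach(A|∅) ⇒ A ⊥̸ Y | ∅.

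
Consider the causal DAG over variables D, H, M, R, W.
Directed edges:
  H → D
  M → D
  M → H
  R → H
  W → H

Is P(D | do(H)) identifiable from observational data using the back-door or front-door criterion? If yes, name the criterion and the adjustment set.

P(D|do(H)): backdoor, adjust for {M}.

desc(H)\{H}={D}; candidates ⊆ {M,R,W}.
size 0: {}; under {} H still reaches {D,M,R,W} ∋ D.
{M}: H⊥D given {M} in G with H→· removed — back-door holds.
P(D|do(H)) = Σ_{M} P(D|H,M)·P(M).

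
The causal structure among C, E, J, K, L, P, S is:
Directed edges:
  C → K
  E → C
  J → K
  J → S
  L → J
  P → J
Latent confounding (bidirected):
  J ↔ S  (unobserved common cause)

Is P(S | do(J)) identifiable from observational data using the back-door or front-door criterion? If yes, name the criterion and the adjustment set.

P(S|do(J)): not identifiable (no BD/FD set).

desc(J)\{J}={K,S}; candidates ⊆ {C,E,L,P}.
J↔S: latent back-door arc(s) into J.
size 0: {}; under {} J still reaches {L,P,S} ∋ S.
size 1: {C}, {E}, {L} …(+1); under {C} J still reaches {L,P,S} ∋ S.
size 2: {C,E}, {C,L}, {C,P} …(+3); under {C,E} J still reaches {L,P,S} ∋ S.
J↔S cannot be blocked by any observed set — no back-door set.
No mediator lies on a directed J→…→S path.
Neither criterion identifies P(S|do(J)) in this graph.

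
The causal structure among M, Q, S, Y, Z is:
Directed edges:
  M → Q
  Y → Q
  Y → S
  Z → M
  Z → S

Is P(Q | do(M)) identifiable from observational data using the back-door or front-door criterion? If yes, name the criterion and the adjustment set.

P(Q|do(M)): backdoor, adjust for ∅.

desc(M)\{M}={Q}; candidates ⊆ {S,Y,Z}.
∅: M⊥Q given ∅ in G with M→· removed — back-door holds.
P(Q|do(M)) = P(Q|M) — no adjustment needed.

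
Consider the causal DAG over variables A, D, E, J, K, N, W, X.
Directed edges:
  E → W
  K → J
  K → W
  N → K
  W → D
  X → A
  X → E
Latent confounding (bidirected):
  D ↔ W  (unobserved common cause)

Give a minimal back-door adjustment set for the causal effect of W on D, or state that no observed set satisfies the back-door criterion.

W→D: no observed back-door set.

desc(W)\{W}={D}; candidates ⊆ {A,E,J,K,N,X}.
W↔D: latent back-door arc(s) into W.
size 0: {}; under {} W still reaches {A,D,E,J,K,N,X} ∋ D.
size 1: {A}, {E}, {J} …(+3); under {A} W still reaches {D,E,J,K,N,X} ∋ D.
size 2: {A,E}, {A,J}, {A,K} …(+12); under {A,E} W still reaches {D,J,K,N} ∋ D.
W↔D cannot be blocked by any observed set — no back-door set.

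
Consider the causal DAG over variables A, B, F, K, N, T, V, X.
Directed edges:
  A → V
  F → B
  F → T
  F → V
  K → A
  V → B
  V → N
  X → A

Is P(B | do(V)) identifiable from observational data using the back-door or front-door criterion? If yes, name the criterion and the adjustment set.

P(B|do(V)): backdoor, adjust for {F}.

desc(V)\{V}={B,N}; candidates ⊆ {A,F,K,T,X}.
size 0: {}; under {} V still reaches {A,B,F,K,T,X} ∋ B.
{F}: V⊥B given {F} in G with V→· removed — back-door holds.
P(B|do(V)) = Σ_{F} P(B|V,F)·P(F).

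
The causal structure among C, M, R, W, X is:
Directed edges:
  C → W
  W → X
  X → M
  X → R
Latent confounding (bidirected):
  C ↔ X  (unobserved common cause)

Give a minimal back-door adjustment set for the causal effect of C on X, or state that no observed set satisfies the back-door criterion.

desc(C)\{C}={M,R,W,X}; candidates ⊆ {—}.
C↔X: latent back-door arc(s) into C.
size 0: {}; under {} C still reaches {M,R,X} ∋ X.
C↔X cannot be blocked by any observed set — no back-door set.

C→X: no observed back-door set.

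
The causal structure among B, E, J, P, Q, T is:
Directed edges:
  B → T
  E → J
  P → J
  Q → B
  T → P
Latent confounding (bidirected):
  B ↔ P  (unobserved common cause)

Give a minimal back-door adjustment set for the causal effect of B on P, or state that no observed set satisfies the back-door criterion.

B→P: no observed back-door set.

desc(B)\{B}={J,P,T}; candidates ⊆ {E,Q}.
B↔P: latent back-door arc(s) into B.
size 0: {}; under {} B still reaches {J,P,Q} ∋ P.
size 1: {E}, {Q}; under {E} B still reaches {J,P,Q} ∋ P.
size 2: {E,Q}; under {E,Q} B still reaches {J,P} ∋ P.
B↔P cannot be blocked by any observed set — no back-door set.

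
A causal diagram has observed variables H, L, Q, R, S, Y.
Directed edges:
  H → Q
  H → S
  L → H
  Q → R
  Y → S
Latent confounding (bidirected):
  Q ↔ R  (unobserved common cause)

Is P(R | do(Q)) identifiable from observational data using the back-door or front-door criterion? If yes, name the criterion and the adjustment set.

desc(Q)\{Q}={R}; candidates ⊆ {H,L,S,Y}.
Q↔R: latent back-door arc(s) into Q.
size 0: {}; under {} Q still reaches {H,L,R,S} ∋ R.
size 1: {H}, {L}, {S} …(+1); under {H} Q still reaches {R} ∋ R.
size 2: {H,L}, {H,S}, {H,Y} …(+3); under {H,L} Q still reaches {R} ∋ R.
Q↔R cannot be blocked by any observed set — no back-door set.
No mediator lies on a directed Q→…→R path.
Neither criterion identifies P(R|do(Q)) in this graph.

P(R|do(Q)): not identifiable (no BD/FD set).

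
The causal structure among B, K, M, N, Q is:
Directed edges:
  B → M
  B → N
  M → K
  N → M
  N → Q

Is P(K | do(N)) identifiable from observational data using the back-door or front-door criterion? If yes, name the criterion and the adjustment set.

P(K|do(N)): backdoor, adjust for {B}.

desc(N)\{N}={K,M,Q}; candidates ⊆ {B}.
size 0: {}; under {} N still reaches {B,K,M} ∋ K.
{B}: N⊥K given {B} in G with N→· removed — back-door holds.
P(K|do(N)) = Σ_{B} P(K|N,B)·P(B).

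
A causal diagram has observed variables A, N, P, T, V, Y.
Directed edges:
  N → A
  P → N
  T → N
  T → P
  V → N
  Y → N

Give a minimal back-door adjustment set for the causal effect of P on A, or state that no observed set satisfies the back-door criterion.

desc(P)\{P}={A,N}; candidates ⊆ {T,V,Y}.
size 0: {}; under {} P still reaches {A,N,T} ∋ A.
{T}: P⊥A given {T} in G with P→· removed — back-door holds.

P→A: minimal back-door set {T}.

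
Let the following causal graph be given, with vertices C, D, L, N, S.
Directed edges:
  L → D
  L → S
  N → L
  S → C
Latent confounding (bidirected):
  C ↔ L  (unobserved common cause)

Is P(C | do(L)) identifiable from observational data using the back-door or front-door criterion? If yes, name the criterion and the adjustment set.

desc(L)\{L}={C,D,S}; candidates ⊆ {N}.
L↔C: latent back-door arc(s) into L.
size 0: {}; under {} L still reaches {C,N} ∋ C.
size 1: {N}; under {N} L still reaches {C} ∋ C.
L↔C cannot be blocked by any observed set — no back-door set.
{S}: (i) intercepts every directed L→C path; (ii) no back-door L→{S}; (iii) {L} blocks every back-door {S}→C. Front-door holds.
P(C|do(L)) = Σ_{S} P(S|L) Σ_{L'} P(C|S,L')P(L').

P(C|do(L)): frontdoor, adjust for {S}.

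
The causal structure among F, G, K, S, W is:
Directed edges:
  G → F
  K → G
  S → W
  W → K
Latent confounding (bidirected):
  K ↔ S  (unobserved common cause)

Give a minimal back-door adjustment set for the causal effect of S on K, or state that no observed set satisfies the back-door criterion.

S→K: no observed back-door set.

desc(S)\{S}={F,G,K,W}; candidates ⊆ {—}.
S↔K: latent back-door arc(s) into S.
size 0: {}; under {} S still reaches {F,G,K} ∋ K.
S↔K cannot be blocked by any observed set — no back-door set.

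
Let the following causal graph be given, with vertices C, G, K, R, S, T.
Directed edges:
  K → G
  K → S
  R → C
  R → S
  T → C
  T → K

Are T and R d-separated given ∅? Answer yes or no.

Yes — T ⊥ R | ∅.

Bayes-Ball from T | ∅ reaches {C,G,K,S}.
R ∉ reach(T|∅) ⇒ T ⊥ R | ∅.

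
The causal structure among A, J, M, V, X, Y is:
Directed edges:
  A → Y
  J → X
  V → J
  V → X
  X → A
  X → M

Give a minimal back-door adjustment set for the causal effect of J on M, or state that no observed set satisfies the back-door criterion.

J→M: minimal back-door set {V}.

desc(J)\{J}={A,M,X,Y}; candidates ⊆ {V}.
size 0: {}; under {} J still reaches {A,M,V,X,Y} ∋ M.
{V}: J⊥M given {V} in G with J→· removed — back-door holds.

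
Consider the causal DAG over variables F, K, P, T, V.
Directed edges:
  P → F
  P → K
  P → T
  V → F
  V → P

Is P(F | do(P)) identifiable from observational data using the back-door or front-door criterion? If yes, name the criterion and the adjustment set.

desc(P)\{P}={F,K,T}; candidates ⊆ {V}.
size 0: {}; under {} P still reaches {F,V} ∋ F.
{V}: P⊥F given {V} in G with P→· removed — back-door holds.
P(F|do(P)) = Σ_{V} P(F|P,V)·P(V).

P(F|do(P)): backdoor, adjust for {V}.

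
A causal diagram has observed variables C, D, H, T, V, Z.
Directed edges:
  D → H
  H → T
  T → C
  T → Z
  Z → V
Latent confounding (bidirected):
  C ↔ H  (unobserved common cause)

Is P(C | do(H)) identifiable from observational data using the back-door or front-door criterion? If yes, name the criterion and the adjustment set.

desc(H)\{H}={C,T,V,Z}; candidates ⊆ {D}.
H↔C: latent back-door arc(s) into H.
size 0: {}; under {} H still reaches {C,D} ∋ C.
size 1: {D}; under {D} H still reaches {C} ∋ C.
H↔C cannot be blocked by any observed set — no back-door set.
{T}: (i) intercepts every directed H→C path; (ii) no back-door H→{T}; (iii) {H} blocks every back-door {T}→C. Front-door holds.
P(C|do(H)) = Σ_{T} P(T|H) Σ_{H'} P(C|T,H')P(H').

P(C|do(H)): frontdoor, adjust for {T}.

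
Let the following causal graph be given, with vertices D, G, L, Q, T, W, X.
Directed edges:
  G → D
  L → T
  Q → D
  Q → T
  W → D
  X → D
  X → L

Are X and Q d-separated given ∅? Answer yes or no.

Yes — X ⊥ Q | ∅.

Bayes-Ball from X | ∅ reaches {D,L,T}.
Q ∉ reach(X|∅) ⇒ X ⊥ Q | ∅.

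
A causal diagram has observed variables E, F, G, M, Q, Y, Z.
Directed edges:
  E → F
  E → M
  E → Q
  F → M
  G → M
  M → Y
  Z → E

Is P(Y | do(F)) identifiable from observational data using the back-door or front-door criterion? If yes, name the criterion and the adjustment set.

desc(F)\{F}={M,Y}; candidates ⊆ {E,G,Q,Z}.
size 0: {}; under {} F still reaches {E,M,Q,Y,Z} ∋ Y.
{E}: F⊥Y given {E} in G with F→· removed — back-door holds.
P(Y|do(F)) = Σ_{E} P(Y|F,E)·P(E).

P(Y|do(F)): backdoor, adjust for {E}.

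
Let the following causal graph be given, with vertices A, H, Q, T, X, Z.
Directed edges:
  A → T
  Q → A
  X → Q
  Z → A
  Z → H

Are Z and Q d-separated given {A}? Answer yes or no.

No — Z and Q are d-connected given {A}.

Bayes-Ball from Z | {A} reaches {H,Q,X}.
Q ∈ reach(Z|{A}) ⇒ Z ⊥̸ Q | {A}.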